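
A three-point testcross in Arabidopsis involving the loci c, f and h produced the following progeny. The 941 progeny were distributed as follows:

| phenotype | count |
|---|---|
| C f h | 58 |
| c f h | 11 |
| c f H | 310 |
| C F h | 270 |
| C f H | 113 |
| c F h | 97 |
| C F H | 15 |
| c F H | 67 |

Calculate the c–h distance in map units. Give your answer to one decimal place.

The two most frequent reciprocal classes, c f H and C F h, are the parental types, so the F1 was c f H / C F h.
The two rarest classes, c f h and C F H, are the double crossovers. Comparing them with the parentals, only the h allele has switched, so h is the middle locus and the order is c – h – f.
Crossovers in the c–h interval produce the single-crossover classes C f H and c F h (113 + 97 = 210) plus the double crossovers (26).
RF(c–h) = (210 + 26) / 941 = 236/941 = 0.2508 → 25.1 map units.

25.1 map units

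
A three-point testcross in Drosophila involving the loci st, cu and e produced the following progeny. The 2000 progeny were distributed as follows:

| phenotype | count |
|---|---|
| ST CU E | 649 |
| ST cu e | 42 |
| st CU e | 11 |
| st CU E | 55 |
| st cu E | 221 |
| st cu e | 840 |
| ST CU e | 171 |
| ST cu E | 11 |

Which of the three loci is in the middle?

cu

The two most frequent reciprocal classes, st cu e and ST CU E, are the parental types, so the F1 was st cu e / ST CU E.
The two rarest classes, st CU e and ST cu E, are the double crossovers. Comparing them with the parentals, only the cu allele has switched, so cu is the middle locus and the order is st – cu – e.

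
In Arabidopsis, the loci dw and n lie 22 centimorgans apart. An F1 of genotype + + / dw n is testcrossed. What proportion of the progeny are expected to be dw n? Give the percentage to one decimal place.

39.0%

A map distance of 22 centimorgans corresponds to a recombination frequency of 0.220.
The F1 is + + / dw n, so dw n is a parental gamete class with expected frequency (1 − r)/2 = 0.780/2 = 0.3900.
That is 0.3900 = 39.0% of the progeny.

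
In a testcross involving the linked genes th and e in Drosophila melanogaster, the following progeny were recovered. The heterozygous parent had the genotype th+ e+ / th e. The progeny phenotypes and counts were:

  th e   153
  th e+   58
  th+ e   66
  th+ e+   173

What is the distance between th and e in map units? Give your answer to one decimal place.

27.6 map units

The recombinant classes are th+ e and th e+: 66 + 58 = 124.
Recombination frequency = 124/450 = 0.2756 ≈ 27.6%, i.e. 27.6 map units.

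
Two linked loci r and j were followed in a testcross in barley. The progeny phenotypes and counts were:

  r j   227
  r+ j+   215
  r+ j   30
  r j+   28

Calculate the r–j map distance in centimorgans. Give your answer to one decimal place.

11.6 centimorgans

The two most frequent classes, r+ j+ (215) and r j (227), are the parental types, so the F1 was r+ j+ / r j.
The recombinant classes are r+ j and r j+: 30 + 28 = 58.
Recombination frequency = 58/500 = 0.1160 ≈ 11.6%, i.e. 11.6 centimorgans.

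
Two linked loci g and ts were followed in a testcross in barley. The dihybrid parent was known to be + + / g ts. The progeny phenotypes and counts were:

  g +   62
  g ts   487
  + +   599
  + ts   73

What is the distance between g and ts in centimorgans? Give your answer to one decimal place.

11.1 centimorgans

The recombinant classes are + ts and g +: 73 + 62 = 135.
Recombination frequency = 135/1221 = 0.1106 ≈ 11.1%, i.e. 11.1 centimorgans.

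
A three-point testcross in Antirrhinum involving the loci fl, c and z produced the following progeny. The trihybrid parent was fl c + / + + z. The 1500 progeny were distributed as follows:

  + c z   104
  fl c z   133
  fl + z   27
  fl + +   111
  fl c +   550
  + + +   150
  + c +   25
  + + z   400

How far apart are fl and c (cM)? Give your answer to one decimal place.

17.8 cM

The two rarest classes, + c + and fl + z, are the double crossovers. Comparing them with the parentals, only the fl allele has switched, so fl is the middle locus and the order is z – fl – c.
Crossovers in the fl–c interval produce the single-crossover classes fl + + and + c z (111 + 104 = 215) plus the double crossovers (52).
RF(fl–c) = (215 + 52) / 1500 = 267/1500 = 0.1780 → 17.8 cM.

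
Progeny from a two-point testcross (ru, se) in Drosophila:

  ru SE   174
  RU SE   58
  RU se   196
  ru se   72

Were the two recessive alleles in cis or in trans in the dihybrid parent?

The two most frequent classes are RU se (196) and ru SE (174); these are the parental (non-recombinant) types.
So the F1 carried RU se on one chromosome and ru SE on the other — the recessive alleles are on opposite chromosomes (trans / repulsion).

trans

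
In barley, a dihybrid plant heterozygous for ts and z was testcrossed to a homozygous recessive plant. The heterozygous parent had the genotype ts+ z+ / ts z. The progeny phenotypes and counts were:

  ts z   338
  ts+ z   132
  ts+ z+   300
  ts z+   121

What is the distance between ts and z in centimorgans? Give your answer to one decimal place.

28.4 centimorgans

The recombinant classes are ts+ z and ts z+: 132 + 121 = 253.
Recombination frequency = 253/891 = 0.2840 ≈ 28.4%, i.e. 28.4 centimorgans.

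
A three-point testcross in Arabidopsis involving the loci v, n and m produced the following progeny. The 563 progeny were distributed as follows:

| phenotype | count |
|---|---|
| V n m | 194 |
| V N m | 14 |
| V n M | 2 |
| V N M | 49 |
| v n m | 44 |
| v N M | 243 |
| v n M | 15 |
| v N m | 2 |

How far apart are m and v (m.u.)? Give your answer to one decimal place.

The two most frequent reciprocal classes, v N M and V n m, are the parental types, so the F1 was v N M / V n m.
The two rarest classes, v N m and V n M, are the double crossovers. Comparing them with the parentals, only the m allele has switched, so m is the middle locus and the order is n – m – v.
Crossovers in the m–v interval produce the single-crossover classes V N M and v n m (49 + 44 = 93) plus the double crossovers (4).
RF(m–v) = (93 + 4) / 563 = 97/563 = 0.1723 → 17.2 m.u.

17.2 m.u.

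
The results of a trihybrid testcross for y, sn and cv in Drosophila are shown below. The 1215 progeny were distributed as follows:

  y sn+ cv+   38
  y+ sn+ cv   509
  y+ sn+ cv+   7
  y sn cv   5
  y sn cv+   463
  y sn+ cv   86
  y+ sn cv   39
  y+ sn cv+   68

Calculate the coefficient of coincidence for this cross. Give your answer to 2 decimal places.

The two most frequent reciprocal classes, y+ sn+ cv and y sn cv+, are the parental types, so the F1 was y+ sn+ cv / y sn cv+.
The two rarest classes, y+ sn+ cv+ and y sn cv, are the double crossovers. Comparing them with the parentals, only the cv allele has switched, so cv is the middle locus and the order is sn – cv – y.
sn–cv: (77 + 12)/1215 = 0.0733; cv–y: (154 + 12)/1215 = 0.1366.
Expected DCO frequency = 0.0733 × 0.1366 ≈ 0.01001; observed = 12/1215 ≈ 0.00988.
Coefficient of coincidence = 0.00988/0.01001 ≈ 0.99.

0.99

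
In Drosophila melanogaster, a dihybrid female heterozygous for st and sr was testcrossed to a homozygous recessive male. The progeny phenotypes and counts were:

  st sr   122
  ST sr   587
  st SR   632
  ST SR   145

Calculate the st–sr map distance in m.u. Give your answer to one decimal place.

18.0 m.u.

The two most frequent classes, ST sr (587) and st SR (632), are the parental types, so the F1 was ST sr / st SR.
The recombinant classes are ST SR and st sr: 145 + 122 = 267.
Recombination frequency = 267/1486 = 0.1797 ≈ 18.0%, i.e. 18.0 m.u.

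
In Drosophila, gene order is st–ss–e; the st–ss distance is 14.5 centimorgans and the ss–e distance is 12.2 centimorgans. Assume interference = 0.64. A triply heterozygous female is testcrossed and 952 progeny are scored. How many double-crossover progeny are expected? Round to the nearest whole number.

6

Map distances give recombination frequencies of 0.145 and 0.122 for the two intervals.
With interference 0.64 (so coincidence = 0.36), expected double-crossover frequency = 0.145 × 0.122 × 0.36 = 0.00637.
Expected number = 0.00637 × 952 = 6.06 ≈ 6.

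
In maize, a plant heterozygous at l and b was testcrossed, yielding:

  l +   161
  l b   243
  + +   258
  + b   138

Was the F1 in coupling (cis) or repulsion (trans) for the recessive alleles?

cis

The two most frequent classes are + + (258) and l b (243); these are the parental (non-recombinant) types.
So the F1 carried + + on one chromosome and l b on the other — the recessive alleles are on the same chromosome (cis / coupling).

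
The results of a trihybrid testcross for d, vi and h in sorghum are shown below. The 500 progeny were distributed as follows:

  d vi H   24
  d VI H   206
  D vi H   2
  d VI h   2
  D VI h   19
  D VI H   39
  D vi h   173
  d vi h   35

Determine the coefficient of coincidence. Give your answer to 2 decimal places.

0.55

The two most frequent reciprocal classes, D vi h and d VI H, are the parental types, so the F1 was D vi h / d VI H.
The two rarest classes, D vi H and d VI h, are the double crossovers. Comparing them with the parentals, only the h allele has switched, so h is the middle locus and the order is d – h – vi.
d–h: (74 + 4)/500 = 0.1560; h–vi: (43 + 4)/500 = 0.0940.
Expected DCO frequency = 0.1560 × 0.0940 ≈ 0.01466; observed = 4/500 ≈ 0.00800.
Coefficient of coincidence = 0.00800/0.01466 ≈ 0.55.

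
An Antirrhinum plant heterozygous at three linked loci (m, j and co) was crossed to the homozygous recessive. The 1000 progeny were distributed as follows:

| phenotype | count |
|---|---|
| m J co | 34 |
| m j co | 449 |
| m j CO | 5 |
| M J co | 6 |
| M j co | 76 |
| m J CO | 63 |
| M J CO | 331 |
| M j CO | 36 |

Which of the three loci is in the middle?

co

The two most frequent reciprocal classes, m j co and M J CO, are the parental types, so the F1 was m j co / M J CO.
The two rarest classes, m j CO and M J co, are the double crossovers. Comparing them with the parentals, only the co allele has switched, so co is the middle locus and the order is m – co – j.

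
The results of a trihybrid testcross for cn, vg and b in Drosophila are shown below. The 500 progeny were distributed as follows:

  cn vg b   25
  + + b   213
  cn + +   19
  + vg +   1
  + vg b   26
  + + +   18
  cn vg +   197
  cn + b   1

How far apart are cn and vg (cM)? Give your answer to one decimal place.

9.4 cM

The two most frequent reciprocal classes, cn vg + and + + b, are the parental types, so the F1 was cn vg + / + + b.
The two rarest classes, + vg + and cn + b, are the double crossovers. Comparing them with the parentals, only the cn allele has switched, so cn is the middle locus and the order is b – cn – vg.
Crossovers in the cn–vg interval produce the single-crossover classes cn + + and + vg b (19 + 26 = 45) plus the double crossovers (2).
RF(cn–vg) = (45 + 2) / 500 = 47/500 = 0.0940 → 9.4 cM.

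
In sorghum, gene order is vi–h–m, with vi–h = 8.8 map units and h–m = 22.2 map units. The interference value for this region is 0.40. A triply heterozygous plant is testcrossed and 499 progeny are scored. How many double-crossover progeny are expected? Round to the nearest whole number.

Map distances give recombination frequencies of 0.088 and 0.222 for the two intervals.
With interference 0.40 (so coincidence = 0.60), expected double-crossover frequency = 0.088 × 0.222 × 0.60 = 0.01172.
Expected number = 0.01172 × 499 = 5.85 ≈ 6.

6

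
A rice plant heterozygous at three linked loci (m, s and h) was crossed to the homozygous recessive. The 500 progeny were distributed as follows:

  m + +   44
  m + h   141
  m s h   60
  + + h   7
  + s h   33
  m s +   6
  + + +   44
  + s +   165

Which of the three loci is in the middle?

The two most frequent reciprocal classes, + s + and m + h, are the parental types, so the F1 was + s + / m + h.
The two rarest classes, m s + and + + h, are the double crossovers. Comparing them with the parentals, only the m allele has switched, so m is the middle locus and the order is s – m – h.

m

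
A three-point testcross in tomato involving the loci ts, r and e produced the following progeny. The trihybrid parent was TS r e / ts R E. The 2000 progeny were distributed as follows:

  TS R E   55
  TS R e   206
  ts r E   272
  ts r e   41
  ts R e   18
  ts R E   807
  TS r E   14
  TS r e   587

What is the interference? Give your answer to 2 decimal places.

The two rarest classes, TS r E and ts R e, are the double crossovers. Comparing them with the parentals, only the e allele has switched, so e is the middle locus and the order is r – e – ts.
r–e: (478 + 32)/2000 = 0.2550; e–ts: (96 + 32)/2000 = 0.0640.
Expected DCO frequency = 0.2550 × 0.0640 ≈ 0.01632; observed = 32/2000 ≈ 0.01600.
Coefficient of coincidence = 0.01600/0.01632 ≈ 0.98; interference = 1 − 0.98 = 0.02.

0.02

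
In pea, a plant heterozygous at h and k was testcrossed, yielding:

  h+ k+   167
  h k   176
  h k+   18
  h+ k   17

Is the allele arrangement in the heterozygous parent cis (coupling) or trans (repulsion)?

The two most frequent classes are h+ k+ (167) and h k (176); these are the parental (non-recombinant) types.
So the F1 carried h+ k+ on one chromosome and h k on the other — the recessive alleles are on the same chromosome (cis / coupling).

cis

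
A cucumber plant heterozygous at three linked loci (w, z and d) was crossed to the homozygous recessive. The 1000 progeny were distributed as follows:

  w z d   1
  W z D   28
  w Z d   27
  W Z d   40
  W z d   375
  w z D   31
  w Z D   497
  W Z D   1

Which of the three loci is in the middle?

w

The two most frequent reciprocal classes, W z d and w Z D, are the parental types, so the F1 was W z d / w Z D.
The two rarest classes, w z d and W Z D, are the double crossovers. Comparing them with the parentals, only the w allele has switched, so w is the middle locus and the order is d – w – z.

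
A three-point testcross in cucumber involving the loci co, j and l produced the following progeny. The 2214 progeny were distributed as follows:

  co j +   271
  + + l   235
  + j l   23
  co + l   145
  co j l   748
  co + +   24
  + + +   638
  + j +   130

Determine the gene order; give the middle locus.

co

The two most frequent reciprocal classes, + + + and co j l, are the parental types, so the F1 was + + + / co j l.
The two rarest classes, co + + and + j l, are the double crossovers. Comparing them with the parentals, only the co allele has switched, so co is the middle locus and the order is l – co – j.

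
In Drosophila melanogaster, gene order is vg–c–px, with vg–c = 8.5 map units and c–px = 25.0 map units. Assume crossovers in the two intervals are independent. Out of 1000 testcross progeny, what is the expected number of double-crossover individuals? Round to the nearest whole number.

Map distances give recombination frequencies of 0.085 and 0.250 for the two intervals.
With no interference, expected double-crossover frequency = 0.085 × 0.250 = 0.02125.
Expected number = 0.02125 × 1000 = 21.25 ≈ 21.

21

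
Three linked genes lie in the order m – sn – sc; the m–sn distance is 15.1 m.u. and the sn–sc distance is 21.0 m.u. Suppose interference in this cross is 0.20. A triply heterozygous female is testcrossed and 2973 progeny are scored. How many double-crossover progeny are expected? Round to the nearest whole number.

75

Map distances give recombination frequencies of 0.151 and 0.210 for the two intervals.
With interference 0.20 (so coincidence = 0.80), expected double-crossover frequency = 0.151 × 0.210 × 0.80 = 0.02537.
Expected number = 0.02537 × 2973 = 75.42 ≈ 75.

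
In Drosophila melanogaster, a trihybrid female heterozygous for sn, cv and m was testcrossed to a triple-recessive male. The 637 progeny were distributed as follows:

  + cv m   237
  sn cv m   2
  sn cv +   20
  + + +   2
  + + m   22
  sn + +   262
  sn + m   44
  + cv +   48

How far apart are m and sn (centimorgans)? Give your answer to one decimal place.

15.1 centimorgans

The two most frequent reciprocal classes, sn + + and + cv m, are the parental types, so the F1 was sn + + / + cv m.
The two rarest classes, + + + and sn cv m, are the double crossovers. Comparing them with the parentals, only the sn allele has switched, so sn is the middle locus and the order is m – sn – cv.
Crossovers in the m–sn interval produce the single-crossover classes sn + m and + cv + (44 + 48 = 92) plus the double crossovers (4).
RF(m–sn) = (92 + 4) / 637 = 96/637 = 0.1507 → 15.1 centimorgans.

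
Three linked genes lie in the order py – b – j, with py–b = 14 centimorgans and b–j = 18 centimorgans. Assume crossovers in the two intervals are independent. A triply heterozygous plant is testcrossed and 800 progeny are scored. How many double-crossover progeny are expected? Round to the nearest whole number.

Map distances give recombination frequencies of 0.140 and 0.180 for the two intervals.
With no interference, expected double-crossover frequency = 0.140 × 0.180 = 0.02520.
Expected number = 0.02520 × 800 = 20.16 ≈ 20.

20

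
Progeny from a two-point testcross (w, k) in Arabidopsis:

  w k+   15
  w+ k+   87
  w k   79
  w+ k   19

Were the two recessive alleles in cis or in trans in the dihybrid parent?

cis

The two most frequent classes are w+ k+ (87) and w k (79); these are the parental (non-recombinant) types.
So the F1 carried w+ k+ on one chromosome and w k on the other — the recessive alleles are on the same chromosome (cis / coupling).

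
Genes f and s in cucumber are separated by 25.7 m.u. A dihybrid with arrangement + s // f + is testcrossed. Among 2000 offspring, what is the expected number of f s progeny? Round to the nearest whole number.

257

A map distance of 25.7 m.u. corresponds to a recombination frequency of 0.257.
The F1 is + s / f +, so f s is a recombinant gamete class with expected frequency r/2 = 0.257/2 = 0.1285.
Expected number = 0.1285 × 2000 = 257.00 ≈ 257.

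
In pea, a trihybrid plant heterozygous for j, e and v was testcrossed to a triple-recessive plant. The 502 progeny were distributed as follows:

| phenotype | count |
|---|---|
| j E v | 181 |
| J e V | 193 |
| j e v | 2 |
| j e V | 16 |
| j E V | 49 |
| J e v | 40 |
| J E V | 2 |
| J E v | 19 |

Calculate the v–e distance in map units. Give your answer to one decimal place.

18.5 map units

The two most frequent reciprocal classes, J e V and j E v, are the parental types, so the F1 was J e V / j E v.
The two rarest classes, J E V and j e v, are the double crossovers. Comparing them with the parentals, only the e allele has switched, so e is the middle locus and the order is j – e – v.
Crossovers in the e–v interval produce the single-crossover classes J e v and j E V (40 + 49 = 89) plus the double crossovers (4).
RF(e–v) = (89 + 4) / 502 = 93/502 = 0.1853 → 18.5 map units.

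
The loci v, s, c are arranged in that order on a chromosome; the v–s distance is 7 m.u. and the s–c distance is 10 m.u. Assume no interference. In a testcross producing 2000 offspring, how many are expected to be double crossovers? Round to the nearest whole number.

14

Map distances give recombination frequencies of 0.070 and 0.100 for the two intervals.
With no interference, expected double-crossover frequency = 0.070 × 0.100 = 0.00700.
Expected number = 0.00700 × 2000 = 14.00 ≈ 14.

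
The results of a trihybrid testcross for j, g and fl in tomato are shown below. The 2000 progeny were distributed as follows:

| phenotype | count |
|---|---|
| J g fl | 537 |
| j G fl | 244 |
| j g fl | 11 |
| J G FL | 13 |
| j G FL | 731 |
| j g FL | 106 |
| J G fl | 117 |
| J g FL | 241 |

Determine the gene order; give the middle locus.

j

The two most frequent reciprocal classes, j G FL and J g fl, are the parental types, so the F1 was j G FL / J g fl.
The two rarest classes, J G FL and j g fl, are the double crossovers. Comparing them with the parentals, only the j allele has switched, so j is the middle locus and the order is fl – j – g.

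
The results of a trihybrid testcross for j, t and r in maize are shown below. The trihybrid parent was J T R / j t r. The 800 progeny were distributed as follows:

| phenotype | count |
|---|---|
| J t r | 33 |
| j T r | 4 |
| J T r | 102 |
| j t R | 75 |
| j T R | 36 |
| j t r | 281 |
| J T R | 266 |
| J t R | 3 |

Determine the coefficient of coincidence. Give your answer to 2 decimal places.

The two rarest classes, J t R and j T r, are the double crossovers. Comparing them with the parentals, only the t allele has switched, so t is the middle locus and the order is j – t – r.
j–t: (69 + 7)/800 = 0.0950; t–r: (177 + 7)/800 = 0.2300.
Expected DCO frequency = 0.0950 × 0.2300 ≈ 0.02185; observed = 7/800 ≈ 0.00875.
Coefficient of coincidence = 0.00875/0.02185 ≈ 0.40.

0.40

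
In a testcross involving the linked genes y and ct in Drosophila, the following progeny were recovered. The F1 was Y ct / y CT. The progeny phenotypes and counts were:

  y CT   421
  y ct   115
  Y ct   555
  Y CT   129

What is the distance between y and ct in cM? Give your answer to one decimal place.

The recombinant classes are Y CT and y ct: 129 + 115 = 244.
Recombination frequency = 244/1220 = 0.2000 ≈ 20.0%, i.e. 20.0 cM.

20.0 cM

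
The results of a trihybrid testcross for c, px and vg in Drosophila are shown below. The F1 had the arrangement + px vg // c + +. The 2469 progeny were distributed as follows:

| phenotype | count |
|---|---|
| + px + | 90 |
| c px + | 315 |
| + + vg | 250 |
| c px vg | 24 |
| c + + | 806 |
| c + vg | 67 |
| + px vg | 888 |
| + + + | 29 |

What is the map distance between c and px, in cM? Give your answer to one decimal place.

The two rarest classes, c px vg and + + +, are the double crossovers. Comparing them with the parentals, only the c allele has switched, so c is the middle locus and the order is vg – c – px.
Crossovers in the c–px interval produce the single-crossover classes + + vg and c px + (250 + 315 = 565) plus the double crossovers (53).
RF(c–px) = (565 + 53) / 2469 = 618/2469 = 0.2503 → 25.0 cM.

25.0 cM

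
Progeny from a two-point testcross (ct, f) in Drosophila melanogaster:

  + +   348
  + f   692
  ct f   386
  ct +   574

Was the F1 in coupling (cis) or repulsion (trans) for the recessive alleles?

The two most frequent classes are + f (692) and ct + (574); these are the parental (non-recombinant) types.
So the F1 carried + f on one chromosome and ct + on the other — the recessive alleles are on opposite chromosomes (trans / repulsion).

trans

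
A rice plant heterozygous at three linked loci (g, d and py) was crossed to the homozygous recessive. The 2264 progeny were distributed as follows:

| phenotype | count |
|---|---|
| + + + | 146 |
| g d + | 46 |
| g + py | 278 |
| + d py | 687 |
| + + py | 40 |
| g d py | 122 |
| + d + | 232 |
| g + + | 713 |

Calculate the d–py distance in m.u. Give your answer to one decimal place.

The two most frequent reciprocal classes, g + + and + d py, are the parental types, so the F1 was g + + / + d py.
The two rarest classes, g d + and + + py, are the double crossovers. Comparing them with the parentals, only the d allele has switched, so d is the middle locus and the order is py – d – g.
Crossovers in the py–d interval produce the single-crossover classes g + py and + d + (278 + 232 = 510) plus the double crossovers (86).
RF(py–d) = (510 + 86) / 2264 = 596/2264 = 0.2633 → 26.3 m.u.

26.3 m.u.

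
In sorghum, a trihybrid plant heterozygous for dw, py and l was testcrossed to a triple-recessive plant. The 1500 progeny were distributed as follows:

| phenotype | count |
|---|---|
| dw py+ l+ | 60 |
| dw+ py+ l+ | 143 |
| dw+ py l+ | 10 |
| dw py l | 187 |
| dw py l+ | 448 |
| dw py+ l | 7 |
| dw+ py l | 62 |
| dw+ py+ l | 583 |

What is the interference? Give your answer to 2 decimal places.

0.47

The two most frequent reciprocal classes, dw py l+ and dw+ py+ l, are the parental types, so the F1 was dw py l+ / dw+ py+ l.
The two rarest classes, dw+ py l+ and dw py+ l, are the double crossovers. Comparing them with the parentals, only the dw allele has switched, so dw is the middle locus and the order is py – dw – l.
py–dw: (122 + 17)/1500 = 0.0927; dw–l: (330 + 17)/1500 = 0.2313.
Expected DCO frequency = 0.0927 × 0.2313 ≈ 0.02144; observed = 17/1500 ≈ 0.01133.
Coefficient of coincidence = 0.01133/0.02144 ≈ 0.53; interference = 1 − 0.53 = 0.47.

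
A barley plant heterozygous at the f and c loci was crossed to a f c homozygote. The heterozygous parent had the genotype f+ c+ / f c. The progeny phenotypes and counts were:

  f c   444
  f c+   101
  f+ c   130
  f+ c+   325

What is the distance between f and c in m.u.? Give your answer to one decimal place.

23.1 m.u.

The recombinant classes are f+ c and f c+: 130 + 101 = 231.
Recombination frequency = 231/1000 = 0.2310 ≈ 23.1%, i.e. 23.1 m.u.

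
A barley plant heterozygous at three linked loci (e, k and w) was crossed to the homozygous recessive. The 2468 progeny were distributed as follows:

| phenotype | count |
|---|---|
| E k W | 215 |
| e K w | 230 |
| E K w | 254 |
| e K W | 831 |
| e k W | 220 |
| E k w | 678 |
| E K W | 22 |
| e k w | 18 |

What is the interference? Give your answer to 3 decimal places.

0.604

The two most frequent reciprocal classes, e K W and E k w, are the parental types, so the F1 was e K W / E k w.
The two rarest classes, E K W and e k w, are the double crossovers. Comparing them with the parentals, only the e allele has switched, so e is the middle locus and the order is k – e – w.
k–e: (474 + 40)/2468 = 0.2083; e–w: (445 + 40)/2468 = 0.1965.
Expected DCO frequency = 0.2083 × 0.1965 ≈ 0.04093; observed = 40/2468 ≈ 0.01621.
Coefficient of coincidence = 0.01621/0.04093 ≈ 0.396; interference = 1 − 0.396 = 0.604.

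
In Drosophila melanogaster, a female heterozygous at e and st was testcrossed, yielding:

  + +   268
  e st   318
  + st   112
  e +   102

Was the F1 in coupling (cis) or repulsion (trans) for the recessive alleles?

cis

The two most frequent classes are + + (268) and e st (318); these are the parental (non-recombinant) types.
So the F1 carried + + on one chromosome and e st on the other — the recessive alleles are on the same chromosome (cis / coupling).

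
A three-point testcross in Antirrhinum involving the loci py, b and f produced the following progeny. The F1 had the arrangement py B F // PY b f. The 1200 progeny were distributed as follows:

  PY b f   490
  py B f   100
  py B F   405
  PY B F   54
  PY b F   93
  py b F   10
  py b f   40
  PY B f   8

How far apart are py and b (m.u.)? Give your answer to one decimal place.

9.3 m.u.

The two rarest classes, py b F and PY B f, are the double crossovers. Comparing them with the parentals, only the b allele has switched, so b is the middle locus and the order is py – b – f.
Crossovers in the py–b interval produce the single-crossover classes PY B F and py b f (54 + 40 = 94) plus the double crossovers (18).
RF(py–b) = (94 + 18) / 1200 = 112/1200 = 0.0933 → 9.3 m.u.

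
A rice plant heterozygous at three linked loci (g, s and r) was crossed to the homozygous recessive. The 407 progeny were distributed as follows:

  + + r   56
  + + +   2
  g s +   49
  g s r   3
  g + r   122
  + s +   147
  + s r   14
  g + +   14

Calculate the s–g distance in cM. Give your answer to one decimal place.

The two most frequent reciprocal classes, g + r and + s +, are the parental types, so the F1 was g + r / + s +.
The two rarest classes, g s r and + + +, are the double crossovers. Comparing them with the parentals, only the s allele has switched, so s is the middle locus and the order is r – s – g.
Crossovers in the s–g interval produce the single-crossover classes + + r and g s + (56 + 49 = 105) plus the double crossovers (5).
RF(s–g) = (105 + 5) / 407 = 110/407 = 0.2703 → 27.0 cM.

27.0 cM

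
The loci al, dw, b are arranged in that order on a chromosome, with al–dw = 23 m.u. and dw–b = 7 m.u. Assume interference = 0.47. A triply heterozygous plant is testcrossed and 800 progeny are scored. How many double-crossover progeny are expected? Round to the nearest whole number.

Map distances give recombination frequencies of 0.230 and 0.070 for the two intervals.
With interference 0.47 (so coincidence = 0.53), expected double-crossover frequency = 0.230 × 0.070 × 0.53 = 0.00853.
Expected number = 0.00853 × 800 = 6.83 ≈ 7.

7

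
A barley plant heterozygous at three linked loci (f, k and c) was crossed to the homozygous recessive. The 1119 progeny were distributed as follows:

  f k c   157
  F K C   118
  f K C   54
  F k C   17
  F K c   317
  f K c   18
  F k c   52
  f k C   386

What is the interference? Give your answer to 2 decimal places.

The two most frequent reciprocal classes, f k C and F K c, are the parental types, so the F1 was f k C / F K c.
The two rarest classes, F k C and f K c, are the double crossovers. Comparing them with the parentals, only the f allele has switched, so f is the middle locus and the order is k – f – c.
k–f: (106 + 35)/1119 = 0.1260; f–c: (275 + 35)/1119 = 0.2770.
Expected DCO frequency = 0.1260 × 0.2770 ≈ 0.03490; observed = 35/1119 ≈ 0.03128.
Coefficient of coincidence = 0.03128/0.03490 ≈ 0.90; interference = 1 − 0.90 = 0.10.

0.10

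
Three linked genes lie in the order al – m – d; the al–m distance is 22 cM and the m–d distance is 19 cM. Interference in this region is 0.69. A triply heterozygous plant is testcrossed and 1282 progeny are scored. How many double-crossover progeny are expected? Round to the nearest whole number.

Map distances give recombination frequencies of 0.220 and 0.190 for the two intervals.
With interference 0.69 (so coincidence = 0.31), expected double-crossover frequency = 0.220 × 0.190 × 0.31 = 0.01296.
Expected number = 0.01296 × 1282 = 16.61 ≈ 17.

17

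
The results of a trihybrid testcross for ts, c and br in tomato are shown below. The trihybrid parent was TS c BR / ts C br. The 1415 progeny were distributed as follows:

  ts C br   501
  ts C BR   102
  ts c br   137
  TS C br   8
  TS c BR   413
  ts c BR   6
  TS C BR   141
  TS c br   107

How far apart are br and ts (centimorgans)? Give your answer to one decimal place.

The two rarest classes, ts c BR and TS C br, are the double crossovers. Comparing them with the parentals, only the ts allele has switched, so ts is the middle locus and the order is c – ts – br.
Crossovers in the ts–br interval produce the single-crossover classes TS c br and ts C BR (107 + 102 = 209) plus the double crossovers (14).
RF(ts–br) = (209 + 14) / 1415 = 223/1415 = 0.1576 → 15.8 centimorgans.

15.8 centimorgans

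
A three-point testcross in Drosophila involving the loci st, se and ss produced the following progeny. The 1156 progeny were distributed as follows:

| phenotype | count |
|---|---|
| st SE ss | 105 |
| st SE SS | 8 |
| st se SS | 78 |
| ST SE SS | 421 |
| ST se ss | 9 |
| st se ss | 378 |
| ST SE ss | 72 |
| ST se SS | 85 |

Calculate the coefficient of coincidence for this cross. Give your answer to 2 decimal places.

0.57

The two most frequent reciprocal classes, st se ss and ST SE SS, are the parental types, so the F1 was st se ss / ST SE SS.
The two rarest classes, ST se ss and st SE SS, are the double crossovers. Comparing them with the parentals, only the st allele has switched, so st is the middle locus and the order is se – st – ss.
se–st: (190 + 17)/1156 = 0.1791; st–ss: (150 + 17)/1156 = 0.1445.
Expected DCO frequency = 0.1791 × 0.1445 ≈ 0.02588; observed = 17/1156 ≈ 0.01471.
Coefficient of coincidence = 0.01471/0.02588 ≈ 0.57.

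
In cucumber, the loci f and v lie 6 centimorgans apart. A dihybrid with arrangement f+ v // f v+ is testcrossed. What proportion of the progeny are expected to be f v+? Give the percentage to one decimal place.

47.0%

A map distance of 6 centimorgans corresponds to a recombination frequency of 0.060.
The F1 is f+ v / f v+, so f v+ is a parental gamete class with expected frequency (1 − r)/2 = 0.940/2 = 0.4700.
That is 0.4700 = 47.0% of the progeny.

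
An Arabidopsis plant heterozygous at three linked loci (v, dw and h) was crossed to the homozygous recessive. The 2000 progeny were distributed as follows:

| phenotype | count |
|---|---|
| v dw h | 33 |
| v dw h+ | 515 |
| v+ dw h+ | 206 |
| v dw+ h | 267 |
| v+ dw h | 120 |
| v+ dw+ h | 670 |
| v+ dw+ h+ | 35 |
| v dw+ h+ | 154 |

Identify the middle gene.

h

The two most frequent reciprocal classes, v dw h+ and v+ dw+ h, are the parental types, so the F1 was v dw h+ / v+ dw+ h.
The two rarest classes, v dw h and v+ dw+ h+, are the double crossovers. Comparing them with the parentals, only the h allele has switched, so h is the middle locus and the order is dw – h – v.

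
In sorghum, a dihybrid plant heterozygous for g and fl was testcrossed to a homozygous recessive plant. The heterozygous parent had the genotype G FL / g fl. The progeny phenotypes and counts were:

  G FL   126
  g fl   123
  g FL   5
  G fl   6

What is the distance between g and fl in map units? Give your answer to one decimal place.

The recombinant classes are G fl and g FL: 6 + 5 = 11.
Recombination frequency = 11/260 = 0.0423 ≈ 4.2%, i.e. 4.2 map units.

4.2 map units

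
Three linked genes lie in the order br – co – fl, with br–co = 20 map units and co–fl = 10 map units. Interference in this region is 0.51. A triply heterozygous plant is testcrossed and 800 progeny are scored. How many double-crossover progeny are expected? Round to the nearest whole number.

Map distances give recombination frequencies of 0.200 and 0.100 for the two intervals.
With interference 0.51 (so coincidence = 0.49), expected double-crossover frequency = 0.200 × 0.100 × 0.49 = 0.00980.
Expected number = 0.00980 × 800 = 7.84 ≈ 8.

8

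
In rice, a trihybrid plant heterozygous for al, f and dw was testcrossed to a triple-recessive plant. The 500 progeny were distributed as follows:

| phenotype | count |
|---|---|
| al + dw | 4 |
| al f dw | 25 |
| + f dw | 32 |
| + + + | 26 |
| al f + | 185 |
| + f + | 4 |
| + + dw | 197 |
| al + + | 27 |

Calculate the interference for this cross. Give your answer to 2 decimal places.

The two most frequent reciprocal classes, + + dw and al f +, are the parental types, so the F1 was + + dw / al f +.
The two rarest classes, al + dw and + f +, are the double crossovers. Comparing them with the parentals, only the al allele has switched, so al is the middle locus and the order is dw – al – f.
dw–al: (51 + 8)/500 = 0.1180; al–f: (59 + 8)/500 = 0.1340.
Expected DCO frequency = 0.1180 × 0.1340 ≈ 0.01581; observed = 8/500 ≈ 0.01600.
Coefficient of coincidence = 0.01600/0.01581 ≈ 1.01; interference = 1 − 1.01 = -0.01.

-0.01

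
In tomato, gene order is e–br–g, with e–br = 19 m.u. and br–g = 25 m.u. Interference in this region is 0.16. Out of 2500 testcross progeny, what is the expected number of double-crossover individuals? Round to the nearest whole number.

100

Map distances give recombination frequencies of 0.190 and 0.250 for the two intervals.
With interference 0.16 (so coincidence = 0.84), expected double-crossover frequency = 0.190 × 0.250 × 0.84 = 0.03990.
Expected number = 0.03990 × 2500 = 99.75 ≈ 100.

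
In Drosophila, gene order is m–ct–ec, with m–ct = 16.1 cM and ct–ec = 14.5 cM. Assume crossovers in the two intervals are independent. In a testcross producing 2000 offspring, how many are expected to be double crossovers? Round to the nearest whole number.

Map distances give recombination frequencies of 0.161 and 0.145 for the two intervals.
With no interference, expected double-crossover frequency = 0.161 × 0.145 = 0.02334.
Expected number = 0.02334 × 2000 = 46.69 ≈ 47.

47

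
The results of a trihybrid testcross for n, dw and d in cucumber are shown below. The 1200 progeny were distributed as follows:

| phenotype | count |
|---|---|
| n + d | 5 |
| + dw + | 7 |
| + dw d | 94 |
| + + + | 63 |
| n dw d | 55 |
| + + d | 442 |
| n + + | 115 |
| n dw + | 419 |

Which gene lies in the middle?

The two most frequent reciprocal classes, + + d and n dw +, are the parental types, so the F1 was + + d / n dw +.
The two rarest classes, n + d and + dw +, are the double crossovers. Comparing them with the parentals, only the n allele has switched, so n is the middle locus and the order is d – n – dw.

n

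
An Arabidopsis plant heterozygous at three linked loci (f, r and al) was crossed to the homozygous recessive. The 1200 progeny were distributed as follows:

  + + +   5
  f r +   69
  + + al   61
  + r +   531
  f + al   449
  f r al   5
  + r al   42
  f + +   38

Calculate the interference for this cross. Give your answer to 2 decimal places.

The two most frequent reciprocal classes, + r + and f + al, are the parental types, so the F1 was + r + / f + al.
The two rarest classes, + + + and f r al, are the double crossovers. Comparing them with the parentals, only the r allele has switched, so r is the middle locus and the order is al – r – f.
al–r: (80 + 10)/1200 = 0.0750; r–f: (130 + 10)/1200 = 0.1167.
Expected DCO frequency = 0.0750 × 0.1167 ≈ 0.00875; observed = 10/1200 ≈ 0.00833.
Coefficient of coincidence = 0.00833/0.00875 ≈ 0.95; interference = 1 − 0.95 = 0.05.

0.05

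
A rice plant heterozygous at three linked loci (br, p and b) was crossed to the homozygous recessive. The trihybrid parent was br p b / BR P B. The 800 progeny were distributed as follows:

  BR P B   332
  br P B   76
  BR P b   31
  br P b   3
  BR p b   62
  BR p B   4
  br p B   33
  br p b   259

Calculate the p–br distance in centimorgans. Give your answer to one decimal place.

18.1 centimorgans

The two rarest classes, br P b and BR p B, are the double crossovers. Comparing them with the parentals, only the p allele has switched, so p is the middle locus and the order is br – p – b.
Crossovers in the br–p interval produce the single-crossover classes BR p b and br P B (62 + 76 = 138) plus the double crossovers (7).
RF(br–p) = (138 + 7) / 800 = 145/800 = 0.1812 → 18.1 centimorgans.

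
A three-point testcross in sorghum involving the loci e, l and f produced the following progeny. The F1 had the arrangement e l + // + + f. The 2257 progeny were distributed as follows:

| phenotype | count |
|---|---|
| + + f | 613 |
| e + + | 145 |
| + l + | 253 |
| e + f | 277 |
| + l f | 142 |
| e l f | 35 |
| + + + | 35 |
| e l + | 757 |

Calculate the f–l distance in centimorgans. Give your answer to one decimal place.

The two rarest classes, e l f and + + +, are the double crossovers. Comparing them with the parentals, only the f allele has switched, so f is the middle locus and the order is l – f – e.
Crossovers in the l–f interval produce the single-crossover classes e + + and + l f (145 + 142 = 287) plus the double crossovers (70).
RF(l–f) = (287 + 70) / 2257 = 357/2257 = 0.1582 → 15.8 centimorgans.

15.8 centimorgans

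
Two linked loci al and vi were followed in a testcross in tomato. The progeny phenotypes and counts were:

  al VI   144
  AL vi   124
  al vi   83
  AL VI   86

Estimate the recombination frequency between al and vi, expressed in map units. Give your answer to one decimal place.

38.7 map units

The two most frequent classes, AL vi (124) and al VI (144), are the parental types, so the F1 was AL vi / al VI.
The recombinant classes are AL VI and al vi: 86 + 83 = 169.
Recombination frequency = 169/437 = 0.3867 ≈ 38.7%, i.e. 38.7 map units.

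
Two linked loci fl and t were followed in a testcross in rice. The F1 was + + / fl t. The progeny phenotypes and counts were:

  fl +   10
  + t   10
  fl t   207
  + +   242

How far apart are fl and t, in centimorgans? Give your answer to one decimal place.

The recombinant classes are + t and fl +: 10 + 10 = 20.
Recombination frequency = 20/469 = 0.0426 ≈ 4.3%, i.e. 4.3 centimorgans.

4.3 centimorgans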